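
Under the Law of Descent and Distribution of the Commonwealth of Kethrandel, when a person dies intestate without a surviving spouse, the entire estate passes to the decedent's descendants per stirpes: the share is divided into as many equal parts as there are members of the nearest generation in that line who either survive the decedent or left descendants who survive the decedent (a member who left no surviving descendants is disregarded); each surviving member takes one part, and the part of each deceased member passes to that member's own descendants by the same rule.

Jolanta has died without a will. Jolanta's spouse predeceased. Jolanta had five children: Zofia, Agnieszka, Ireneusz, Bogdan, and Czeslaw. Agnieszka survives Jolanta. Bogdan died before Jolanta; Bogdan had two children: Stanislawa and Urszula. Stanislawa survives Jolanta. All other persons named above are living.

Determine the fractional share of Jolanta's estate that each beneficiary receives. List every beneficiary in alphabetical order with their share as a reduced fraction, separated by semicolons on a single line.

Agnieszka 1/5; Czeslaw 1/5; Ireneusz 1/5; Stanislawa 1/10; Urszula 1/10; Zofia 1/5

There is no surviving spouse, so the entire estate passes to Jolanta's descendants per stirpes.
The estate is divided into 5 equal shares of 1/5 among Zofia, Agnieszka, Ireneusz, Bogdan, Czeslaw.
Zofia is living and takes 1/5.
Agnieszka is living and takes 1/5.
Ireneusz is living and takes 1/5.
Bogdan predeceased; the 1/5 allotted to Bogdan's branch passes to Bogdan's issue by representation.
The 1/5 is divided into 2 equal shares of 1/10 among Stanislawa, Urszula.
Stanislawa is living and takes 1/10.
Urszula is living and takes 1/10.
Czeslaw is living and takes 1/5.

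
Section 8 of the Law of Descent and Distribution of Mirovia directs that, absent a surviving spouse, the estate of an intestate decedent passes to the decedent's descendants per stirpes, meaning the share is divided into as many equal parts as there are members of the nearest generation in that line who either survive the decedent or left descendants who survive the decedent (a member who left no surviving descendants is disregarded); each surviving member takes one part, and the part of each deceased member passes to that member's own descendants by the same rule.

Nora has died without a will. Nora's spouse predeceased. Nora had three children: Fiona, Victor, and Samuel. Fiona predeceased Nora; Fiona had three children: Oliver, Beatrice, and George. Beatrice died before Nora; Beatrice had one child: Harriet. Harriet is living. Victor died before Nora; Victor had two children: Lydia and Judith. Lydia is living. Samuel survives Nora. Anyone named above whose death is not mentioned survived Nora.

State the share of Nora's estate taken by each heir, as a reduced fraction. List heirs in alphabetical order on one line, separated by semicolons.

There is no surviving spouse, so the entire estate passes to Nora's descendants per stirpes.
The estate is divided into 3 equal shares of 1/3 among Fiona, Victor, Samuel.
Fiona predeceased; the 1/3 allotted to Fiona's branch passes to Fiona's issue by representation.
The 1/3 is divided into 3 equal shares of 1/9 among Oliver, Beatrice, George.
Oliver is living and takes 1/9.
Beatrice predeceased; the 1/9 allotted to Beatrice's branch passes to Beatrice's issue by representation.
Harriet is the sole taker at this level and receives the full 1/9.
George is living and takes 1/9.
Victor predeceased; the 1/3 allotted to Victor's branch passes to Victor's issue by representation.
The 1/3 is divided into 2 equal shares of 1/6 among Lydia, Judith.
Lydia is living and takes 1/6.
Judith is living and takes 1/6.
Samuel is living and takes 1/3.

George 1/9; Harriet 1/9; Judith 1/6; Lydia 1/6; Oliver 1/9; Samuel 1/3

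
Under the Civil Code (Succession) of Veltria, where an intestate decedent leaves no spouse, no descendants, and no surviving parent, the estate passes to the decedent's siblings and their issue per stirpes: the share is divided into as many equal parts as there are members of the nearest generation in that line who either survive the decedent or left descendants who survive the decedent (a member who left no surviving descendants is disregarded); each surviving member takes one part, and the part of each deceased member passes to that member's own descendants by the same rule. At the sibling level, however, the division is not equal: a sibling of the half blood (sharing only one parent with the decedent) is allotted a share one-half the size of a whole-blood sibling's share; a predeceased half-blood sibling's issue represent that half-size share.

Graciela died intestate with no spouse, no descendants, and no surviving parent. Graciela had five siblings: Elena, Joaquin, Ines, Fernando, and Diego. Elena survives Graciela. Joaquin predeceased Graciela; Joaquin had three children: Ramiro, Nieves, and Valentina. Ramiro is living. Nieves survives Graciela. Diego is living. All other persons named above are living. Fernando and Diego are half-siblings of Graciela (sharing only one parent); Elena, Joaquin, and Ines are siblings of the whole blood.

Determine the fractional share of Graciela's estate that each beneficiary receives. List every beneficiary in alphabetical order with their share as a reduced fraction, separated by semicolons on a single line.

Diego 1/8; Elena 1/4; Fernando 1/8; Ines 1/4; Nieves 1/12; Ramiro 1/12; Valentina 1/12

No spouse, descendants, or parent survives, so the estate passes to Graciela's siblings per stirpes.
Half-blood siblings count for one-half the weight of whole-blood siblings at the initial division.
Dividing 1 in proportion to weights (total weight 4): Elena (weight 1) → 1/4; Joaquin (weight 1) → 1/4; Ines (weight 1) → 1/4; Fernando (weight 1/2) → 1/8; Diego (weight 1/2) → 1/8.
Elena is living and takes 1/4.
Joaquin predeceased; the 1/4 allotted to Joaquin's branch passes to Joaquin's issue by representation.
The 1/4 is divided into 3 equal shares of 1/12 among Ramiro, Nieves, Valentina.
Ramiro is living and takes 1/12.
Nieves is living and takes 1/12.
Valentina is living and takes 1/12.
Ines is living and takes 1/4.
Fernando is living and takes 1/8.
Diego is living and takes 1/8.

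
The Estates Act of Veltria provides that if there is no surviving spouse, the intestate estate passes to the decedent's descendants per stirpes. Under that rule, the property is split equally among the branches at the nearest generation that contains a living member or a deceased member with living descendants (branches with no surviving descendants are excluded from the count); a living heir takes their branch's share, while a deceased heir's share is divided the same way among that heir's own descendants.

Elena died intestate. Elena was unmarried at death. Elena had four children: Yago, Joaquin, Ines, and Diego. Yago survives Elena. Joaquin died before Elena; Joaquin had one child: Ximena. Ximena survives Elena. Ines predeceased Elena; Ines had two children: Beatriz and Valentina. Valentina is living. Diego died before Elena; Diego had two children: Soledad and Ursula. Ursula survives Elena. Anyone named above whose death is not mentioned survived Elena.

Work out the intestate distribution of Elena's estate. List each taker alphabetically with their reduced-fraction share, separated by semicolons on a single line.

Beatriz 1/8; Soledad 1/8; Ursula 1/8; Valentina 1/8; Ximena 1/4; Yago 1/4

There is no surviving spouse, so the entire estate passes to Elena's descendants per stirpes.
The estate is divided into 4 equal shares of 1/4 among Yago, Joaquin, Ines, Diego.
Yago is living and takes 1/4.
Joaquin predeceased; the 1/4 allotted to Joaquin's branch passes to Joaquin's issue by representation.
Ximena is the sole taker at this level and receives the full 1/4.
Ines predeceased; the 1/4 allotted to Ines's branch passes to Ines's issue by representation.
The 1/4 is divided into 2 equal shares of 1/8 among Beatriz, Valentina.
Beatriz is living and takes 1/8.
Valentina is living and takes 1/8.
Diego predeceased; the 1/4 allotted to Diego's branch passes to Diego's issue by representation.
The 1/4 is divided into 2 equal shares of 1/8 among Soledad, Ursula.
Soledad is living and takes 1/8.
Ursula is living and takes 1/8.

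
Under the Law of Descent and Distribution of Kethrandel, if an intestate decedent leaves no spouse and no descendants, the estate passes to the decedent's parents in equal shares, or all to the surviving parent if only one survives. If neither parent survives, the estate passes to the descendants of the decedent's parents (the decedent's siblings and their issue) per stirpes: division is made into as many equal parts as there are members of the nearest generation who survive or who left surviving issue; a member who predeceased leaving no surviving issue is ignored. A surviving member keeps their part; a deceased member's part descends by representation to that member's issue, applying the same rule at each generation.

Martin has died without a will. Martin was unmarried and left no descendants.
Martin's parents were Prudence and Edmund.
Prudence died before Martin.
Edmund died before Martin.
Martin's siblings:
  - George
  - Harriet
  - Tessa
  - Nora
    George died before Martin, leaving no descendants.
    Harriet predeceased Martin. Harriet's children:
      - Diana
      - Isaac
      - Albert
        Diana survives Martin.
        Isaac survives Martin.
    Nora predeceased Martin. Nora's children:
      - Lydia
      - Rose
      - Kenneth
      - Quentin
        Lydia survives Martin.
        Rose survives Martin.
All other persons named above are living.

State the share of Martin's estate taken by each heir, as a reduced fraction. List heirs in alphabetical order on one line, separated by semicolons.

Albert 1/9; Diana 1/9; Isaac 1/9; Kenneth 1/12; Lydia 1/12; Quentin 1/12; Rose 1/12; Tessa 1/3

Neither parent survives and there are no descendants, so the estate passes to Martin's siblings and their issue per stirpes.
George left no surviving issue, so that branch lapses and is disregarded.
The estate is divided into 3 equal shares of 1/3 among Harriet, Tessa, Nora.
Harriet predeceased; the 1/3 allotted to Harriet's branch passes to Harriet's issue by representation.
The 1/3 is divided into 3 equal shares of 1/9 among Diana, Isaac, Albert.
Diana is living and takes 1/9.
Isaac is living and takes 1/9.
Albert is living and takes 1/9.
Tessa is living and takes 1/3.
Nora predeceased; the 1/3 allotted to Nora's branch passes to Nora's issue by representation.
The 1/3 is divided into 4 equal shares of 1/12 among Lydia, Rose, Kenneth, Quentin.
Lydia is living and takes 1/12.
Rose is living and takes 1/12.
Kenneth is living and takes 1/12.
Quentin is living and takes 1/12.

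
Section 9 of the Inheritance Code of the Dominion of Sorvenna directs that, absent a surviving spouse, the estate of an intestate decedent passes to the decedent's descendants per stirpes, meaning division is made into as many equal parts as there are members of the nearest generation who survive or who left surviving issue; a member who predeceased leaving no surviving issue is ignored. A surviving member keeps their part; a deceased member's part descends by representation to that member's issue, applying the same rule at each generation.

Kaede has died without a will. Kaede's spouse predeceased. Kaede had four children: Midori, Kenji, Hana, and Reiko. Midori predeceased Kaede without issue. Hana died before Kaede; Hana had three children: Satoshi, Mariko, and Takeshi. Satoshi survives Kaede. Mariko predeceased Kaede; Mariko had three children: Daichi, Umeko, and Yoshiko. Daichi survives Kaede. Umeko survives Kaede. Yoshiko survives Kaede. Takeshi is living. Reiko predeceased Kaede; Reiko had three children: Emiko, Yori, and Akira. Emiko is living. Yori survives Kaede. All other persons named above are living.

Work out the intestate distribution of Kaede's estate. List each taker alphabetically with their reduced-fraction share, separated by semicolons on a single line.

There is no surviving spouse, so the entire estate passes to Kaede's descendants per stirpes.
Midori left no surviving issue, so that branch lapses and is disregarded.
The estate is divided into 3 equal shares of 1/3 among Kenji, Hana, Reiko.
Kenji is living and takes 1/3.
Hana predeceased; the 1/3 allotted to Hana's branch passes to Hana's issue by representation.
The 1/3 is divided into 3 equal shares of 1/9 among Satoshi, Mariko, Takeshi.
Satoshi is living and takes 1/9.
Mariko predeceased; the 1/9 allotted to Mariko's branch passes to Mariko's issue by representation.
The 1/9 is divided into 3 equal shares of 1/27 among Daichi, Umeko, Yoshiko.
Daichi is living and takes 1/27.
Umeko is living and takes 1/27.
Yoshiko is living and takes 1/27.
Takeshi is living and takes 1/9.
Reiko predeceased; the 1/3 allotted to Reiko's branch passes to Reiko's issue by representation.
The 1/3 is divided into 3 equal shares of 1/9 among Emiko, Yori, Akira.
Emiko is living and takes 1/9.
Yori is living and takes 1/9.
Akira is living and takes 1/9.

Akira 1/9; Daichi 1/27; Emiko 1/9; Kenji 1/3; Satoshi 1/9; Takeshi 1/9; Umeko 1/27; Yori 1/9; Yoshiko 1/27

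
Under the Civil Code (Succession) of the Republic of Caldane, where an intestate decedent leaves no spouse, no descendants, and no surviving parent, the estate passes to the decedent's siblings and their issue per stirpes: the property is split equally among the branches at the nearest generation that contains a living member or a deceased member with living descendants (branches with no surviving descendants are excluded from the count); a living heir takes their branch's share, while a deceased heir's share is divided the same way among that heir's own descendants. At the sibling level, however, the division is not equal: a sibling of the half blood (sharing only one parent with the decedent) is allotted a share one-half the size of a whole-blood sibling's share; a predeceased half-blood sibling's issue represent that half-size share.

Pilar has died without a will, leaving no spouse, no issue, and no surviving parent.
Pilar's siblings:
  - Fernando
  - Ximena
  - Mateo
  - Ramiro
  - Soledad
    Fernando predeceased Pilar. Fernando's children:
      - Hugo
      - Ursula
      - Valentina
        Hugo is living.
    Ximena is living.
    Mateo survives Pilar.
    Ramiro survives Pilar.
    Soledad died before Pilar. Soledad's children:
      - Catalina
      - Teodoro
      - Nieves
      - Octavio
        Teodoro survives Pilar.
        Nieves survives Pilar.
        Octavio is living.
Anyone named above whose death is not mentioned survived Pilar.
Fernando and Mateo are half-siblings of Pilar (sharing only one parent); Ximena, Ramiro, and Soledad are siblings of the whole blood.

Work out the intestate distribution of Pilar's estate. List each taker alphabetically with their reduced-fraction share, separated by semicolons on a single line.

No spouse, descendants, or parent survives, so the estate passes to Pilar's siblings per stirpes.
Half-blood siblings count for one-half the weight of whole-blood siblings at the initial division.
Dividing 1 in proportion to weights (total weight 4): Fernando (weight 1/2) → 1/8; Ximena (weight 1) → 1/4; Mateo (weight 1/2) → 1/8; Ramiro (weight 1) → 1/4; Soledad (weight 1) → 1/4.
Fernando predeceased; the 1/8 allotted to Fernando's branch passes to Fernando's issue by representation.
The 1/8 is divided into 3 equal shares of 1/24 among Hugo, Ursula, Valentina.
Hugo is living and takes 1/24.
Ursula is living and takes 1/24.
Valentina is living and takes 1/24.
Ximena is living and takes 1/4.
Mateo is living and takes 1/8.
Ramiro is living and takes 1/4.
Soledad predeceased; the 1/4 allotted to Soledad's branch passes to Soledad's issue by representation.
The 1/4 is divided into 4 equal shares of 1/16 among Catalina, Teodoro, Nieves, Octavio.
Catalina is living and takes 1/16.
Teodoro is living and takes 1/16.
Nieves is living and takes 1/16.
Octavio is living and takes 1/16.

Catalina 1/16; Hugo 1/24; Mateo 1/8; Nieves 1/16; Octavio 1/16; Ramiro 1/4; Teodoro 1/16; Ursula 1/24; Valentina 1/24; Ximena 1/4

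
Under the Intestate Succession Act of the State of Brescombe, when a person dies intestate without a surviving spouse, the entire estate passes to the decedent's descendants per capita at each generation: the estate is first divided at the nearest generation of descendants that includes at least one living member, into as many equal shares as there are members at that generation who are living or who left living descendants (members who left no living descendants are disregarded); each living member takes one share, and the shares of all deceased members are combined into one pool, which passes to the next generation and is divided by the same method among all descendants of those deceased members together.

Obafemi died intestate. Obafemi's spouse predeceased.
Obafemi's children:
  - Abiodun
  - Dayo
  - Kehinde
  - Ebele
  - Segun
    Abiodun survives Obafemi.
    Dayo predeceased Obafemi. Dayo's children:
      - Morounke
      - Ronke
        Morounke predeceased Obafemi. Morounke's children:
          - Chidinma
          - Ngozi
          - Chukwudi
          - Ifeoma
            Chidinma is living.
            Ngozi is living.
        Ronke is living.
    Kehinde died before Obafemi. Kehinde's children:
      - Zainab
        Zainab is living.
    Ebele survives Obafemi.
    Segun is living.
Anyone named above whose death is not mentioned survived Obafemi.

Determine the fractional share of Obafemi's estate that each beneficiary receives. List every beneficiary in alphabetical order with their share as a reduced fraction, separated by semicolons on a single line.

Abiodun 1/5; Chidinma 1/30; Chukwudi 1/30; Ebele 1/5; Ifeoma 1/30; Ngozi 1/30; Ronke 2/15; Segun 1/5; Zainab 2/15

There is no surviving spouse, so the entire estate passes to Obafemi's descendants per capita at each generation.
At generation 1 (Abiodun, Dayo, Kehinde, Ebele, Segun) there are 5 shares of (1)/5 = 1/5 each.
Living: Abiodun, Ebele, and Segun — each takes 1/5.
Deceased: Dayo and Kehinde. Their combined 2/5 is pooled and carried to generation 2.
At generation 2 (Morounke, Ronke, Zainab) there are 3 shares of (2/5)/3 = 2/15 each.
Living: Ronke and Zainab — each takes 2/15.
Deceased: Morounke. That 2/15 share is carried to generation 3.
At generation 3 (Chidinma, Ngozi, Chukwudi, Ifeoma) there are 4 shares of (2/15)/4 = 1/30 each.
Living: Chidinma, Ngozi, Chukwudi, and Ifeoma — each takes 1/30.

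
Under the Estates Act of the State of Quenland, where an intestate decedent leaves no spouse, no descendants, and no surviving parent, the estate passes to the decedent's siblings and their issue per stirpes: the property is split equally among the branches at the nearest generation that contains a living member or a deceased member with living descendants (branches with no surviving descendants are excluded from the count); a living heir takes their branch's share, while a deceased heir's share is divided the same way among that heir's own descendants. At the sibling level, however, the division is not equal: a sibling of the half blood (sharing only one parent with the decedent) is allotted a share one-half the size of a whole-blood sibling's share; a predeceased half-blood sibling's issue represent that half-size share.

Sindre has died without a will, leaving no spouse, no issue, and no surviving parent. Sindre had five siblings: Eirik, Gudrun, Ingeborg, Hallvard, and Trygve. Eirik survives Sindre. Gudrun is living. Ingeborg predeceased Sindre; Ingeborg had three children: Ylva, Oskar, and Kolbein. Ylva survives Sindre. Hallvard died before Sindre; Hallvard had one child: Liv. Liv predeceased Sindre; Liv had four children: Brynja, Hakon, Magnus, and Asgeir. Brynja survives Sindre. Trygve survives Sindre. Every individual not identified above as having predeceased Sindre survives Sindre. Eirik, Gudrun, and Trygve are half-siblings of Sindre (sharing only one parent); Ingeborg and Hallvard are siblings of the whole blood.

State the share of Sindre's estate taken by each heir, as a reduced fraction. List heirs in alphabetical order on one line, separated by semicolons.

Asgeir 1/14; Brynja 1/14; Eirik 1/7; Gudrun 1/7; Hakon 1/14; Kolbein 2/21; Magnus 1/14; Oskar 2/21; Trygve 1/7; Ylva 2/21

No spouse, descendants, or parent survives, so the estate passes to Sindre's siblings per stirpes.
Half-blood siblings count for one-half the weight of whole-blood siblings at the initial division.
Dividing 1 in proportion to weights (total weight 7/2): Eirik (weight 1/2) → 1/7; Gudrun (weight 1/2) → 1/7; Ingeborg (weight 1) → 2/7; Hallvard (weight 1) → 2/7; Trygve (weight 1/2) → 1/7.
Eirik is living and takes 1/7.
Gudrun is living and takes 1/7.
Ingeborg predeceased; the 2/7 allotted to Ingeborg's branch passes to Ingeborg's issue by representation.
The 2/7 is divided into 3 equal shares of 2/21 among Ylva, Oskar, Kolbein.
Ylva is living and takes 2/21.
Oskar is living and takes 2/21.
Kolbein is living and takes 2/21.
Hallvard predeceased; the 2/7 allotted to Hallvard's branch passes to Hallvard's issue by representation.
Liv's line is the sole branch at this level, so the full 2/7 passes to Liv's issue by representation.
The 2/7 is divided into 4 equal shares of 1/14 among Brynja, Hakon, Magnus, Asgeir.
Brynja is living and takes 1/14.
Hakon is living and takes 1/14.
Magnus is living and takes 1/14.
Asgeir is living and takes 1/14.
Trygve is living and takes 1/7.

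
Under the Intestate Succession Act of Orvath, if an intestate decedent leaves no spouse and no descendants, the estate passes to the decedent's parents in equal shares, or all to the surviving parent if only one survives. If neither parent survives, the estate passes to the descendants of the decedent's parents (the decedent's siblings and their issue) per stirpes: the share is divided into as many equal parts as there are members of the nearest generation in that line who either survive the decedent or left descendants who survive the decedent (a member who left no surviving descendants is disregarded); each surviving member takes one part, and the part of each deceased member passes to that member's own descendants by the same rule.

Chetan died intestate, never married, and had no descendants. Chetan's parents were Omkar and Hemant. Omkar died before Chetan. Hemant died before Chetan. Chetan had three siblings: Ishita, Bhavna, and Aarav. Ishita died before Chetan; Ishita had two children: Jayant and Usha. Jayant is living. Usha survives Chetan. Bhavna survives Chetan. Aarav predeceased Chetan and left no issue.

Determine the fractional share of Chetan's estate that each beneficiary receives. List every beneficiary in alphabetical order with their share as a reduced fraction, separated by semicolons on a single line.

Bhavna 1/2; Jayant 1/4; Usha 1/4

Neither parent survives and there are no descendants, so the estate passes to Chetan's siblings and their issue per stirpes.
Aarav left no surviving issue, so that branch lapses and is disregarded.
The estate is divided into 2 equal shares of 1/2 among Ishita, Bhavna.
Ishita predeceased; the 1/2 allotted to Ishita's branch passes to Ishita's issue by representation.
The 1/2 is divided into 2 equal shares of 1/4 among Jayant, Usha.
Jayant is living and takes 1/4.
Usha is living and takes 1/4.
Bhavna is living and takes 1/2.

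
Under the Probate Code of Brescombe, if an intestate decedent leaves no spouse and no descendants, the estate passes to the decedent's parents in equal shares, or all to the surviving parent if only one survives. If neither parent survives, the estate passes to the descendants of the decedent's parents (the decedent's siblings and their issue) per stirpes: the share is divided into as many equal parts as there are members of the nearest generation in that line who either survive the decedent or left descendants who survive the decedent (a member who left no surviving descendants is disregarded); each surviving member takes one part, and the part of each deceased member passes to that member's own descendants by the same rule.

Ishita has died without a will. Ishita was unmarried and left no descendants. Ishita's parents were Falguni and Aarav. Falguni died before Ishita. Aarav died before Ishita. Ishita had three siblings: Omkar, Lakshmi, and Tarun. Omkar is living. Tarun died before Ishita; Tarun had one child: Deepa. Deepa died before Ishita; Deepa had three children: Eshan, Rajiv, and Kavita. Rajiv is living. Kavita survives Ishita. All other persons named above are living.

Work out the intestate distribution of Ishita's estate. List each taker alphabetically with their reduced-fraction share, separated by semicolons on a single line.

Neither parent survives and there are no descendants, so the estate passes to Ishita's siblings and their issue per stirpes.
The estate is divided into 3 equal shares of 1/3 among Omkar, Lakshmi, Tarun.
Omkar is living and takes 1/3.
Lakshmi is living and takes 1/3.
Tarun predeceased; the 1/3 allotted to Tarun's branch passes to Tarun's issue by representation.
Deepa's line is the sole branch at this level, so the full 1/3 passes to Deepa's issue by representation.
The 1/3 is divided into 3 equal shares of 1/9 among Eshan, Rajiv, Kavita.
Eshan is living and takes 1/9.
Rajiv is living and takes 1/9.
Kavita is living and takes 1/9.

Eshan 1/9; Kavita 1/9; Lakshmi 1/3; Omkar 1/3; Rajiv 1/9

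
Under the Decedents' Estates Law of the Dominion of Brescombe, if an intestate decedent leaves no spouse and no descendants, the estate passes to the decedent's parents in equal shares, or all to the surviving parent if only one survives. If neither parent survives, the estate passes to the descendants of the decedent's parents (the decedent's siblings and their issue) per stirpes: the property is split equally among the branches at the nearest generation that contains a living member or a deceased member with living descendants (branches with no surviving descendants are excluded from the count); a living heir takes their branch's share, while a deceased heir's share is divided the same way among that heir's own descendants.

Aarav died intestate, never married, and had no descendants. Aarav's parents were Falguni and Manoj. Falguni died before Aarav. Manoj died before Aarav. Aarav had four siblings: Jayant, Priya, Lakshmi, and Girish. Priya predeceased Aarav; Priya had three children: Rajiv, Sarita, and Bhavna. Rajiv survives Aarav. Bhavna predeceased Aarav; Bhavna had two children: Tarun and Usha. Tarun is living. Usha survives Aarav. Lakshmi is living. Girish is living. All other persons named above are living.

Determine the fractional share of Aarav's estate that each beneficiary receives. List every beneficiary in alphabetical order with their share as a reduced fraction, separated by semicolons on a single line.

Girish 1/4; Jayant 1/4; Lakshmi 1/4; Rajiv 1/12; Sarita 1/12; Tarun 1/24; Usha 1/24

Neither parent survives and there are no descendants, so the estate passes to Aarav's siblings and their issue per stirpes.
The estate is divided into 4 equal shares of 1/4 among Jayant, Priya, Lakshmi, Girish.
Jayant is living and takes 1/4.
Priya predeceased; the 1/4 allotted to Priya's branch passes to Priya's issue by representation.
The 1/4 is divided into 3 equal shares of 1/12 among Rajiv, Sarita, Bhavna.
Rajiv is living and takes 1/12.
Sarita is living and takes 1/12.
Bhavna predeceased; the 1/12 allotted to Bhavna's branch passes to Bhavna's issue by representation.
The 1/12 is divided into 2 equal shares of 1/24 among Tarun, Usha.
Tarun is living and takes 1/24.
Usha is living and takes 1/24.
Lakshmi is living and takes 1/4.
Girish is living and takes 1/4.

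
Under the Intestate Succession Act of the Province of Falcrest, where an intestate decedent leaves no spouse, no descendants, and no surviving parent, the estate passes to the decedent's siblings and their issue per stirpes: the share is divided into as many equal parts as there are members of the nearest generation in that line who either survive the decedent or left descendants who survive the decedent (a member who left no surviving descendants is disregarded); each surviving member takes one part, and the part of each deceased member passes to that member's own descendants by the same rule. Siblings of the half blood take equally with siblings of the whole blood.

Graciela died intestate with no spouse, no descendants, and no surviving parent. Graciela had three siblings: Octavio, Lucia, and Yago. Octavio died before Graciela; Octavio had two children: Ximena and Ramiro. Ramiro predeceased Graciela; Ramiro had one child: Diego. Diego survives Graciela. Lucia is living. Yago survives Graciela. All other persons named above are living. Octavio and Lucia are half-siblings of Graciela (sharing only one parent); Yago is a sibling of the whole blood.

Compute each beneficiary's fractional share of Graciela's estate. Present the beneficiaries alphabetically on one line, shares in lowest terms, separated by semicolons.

No spouse, descendants, or parent survives, so the estate passes to Graciela's siblings per stirpes.
Half-blood and whole-blood siblings take equally under the stated rule.
The estate is divided into 3 equal shares of 1/3 among Octavio, Lucia, Yago.
Octavio predeceased; the 1/3 allotted to Octavio's branch passes to Octavio's issue by representation.
The 1/3 is divided into 2 equal shares of 1/6 among Ximena, Ramiro.
Ximena is living and takes 1/6.
Ramiro predeceased; the 1/6 allotted to Ramiro's branch passes to Ramiro's issue by representation.
Diego is the sole taker at this level and receives the full 1/6.
Lucia is living and takes 1/3.
Yago is living and takes 1/3.

Diego 1/6; Lucia 1/3; Ximena 1/6; Yago 1/3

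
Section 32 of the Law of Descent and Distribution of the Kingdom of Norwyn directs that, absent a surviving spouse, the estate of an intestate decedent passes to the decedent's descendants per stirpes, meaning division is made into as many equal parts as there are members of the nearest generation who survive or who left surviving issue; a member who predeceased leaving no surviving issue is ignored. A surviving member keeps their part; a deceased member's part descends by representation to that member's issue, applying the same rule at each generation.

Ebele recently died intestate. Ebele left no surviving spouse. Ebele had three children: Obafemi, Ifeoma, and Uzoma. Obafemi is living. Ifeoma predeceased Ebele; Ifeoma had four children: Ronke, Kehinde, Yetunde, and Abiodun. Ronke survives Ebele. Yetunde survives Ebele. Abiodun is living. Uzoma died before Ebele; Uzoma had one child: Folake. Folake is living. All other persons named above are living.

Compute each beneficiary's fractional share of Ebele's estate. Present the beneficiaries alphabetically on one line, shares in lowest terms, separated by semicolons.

Abiodun 1/12; Folake 1/3; Kehinde 1/12; Obafemi 1/3; Ronke 1/12; Yetunde 1/12

There is no surviving spouse, so the entire estate passes to Ebele's descendants per stirpes.
The estate is divided into 3 equal shares of 1/3 among Obafemi, Ifeoma, Uzoma.
Obafemi is living and takes 1/3.
Ifeoma predeceased; the 1/3 allotted to Ifeoma's branch passes to Ifeoma's issue by representation.
The 1/3 is divided into 4 equal shares of 1/12 among Ronke, Kehinde, Yetunde, Abiodun.
Ronke is living and takes 1/12.
Kehinde is living and takes 1/12.
Yetunde is living and takes 1/12.
Abiodun is living and takes 1/12.
Uzoma predeceased; the 1/3 allotted to Uzoma's branch passes to Uzoma's issue by representation.
Folake is the sole taker at this level and receives the full 1/3.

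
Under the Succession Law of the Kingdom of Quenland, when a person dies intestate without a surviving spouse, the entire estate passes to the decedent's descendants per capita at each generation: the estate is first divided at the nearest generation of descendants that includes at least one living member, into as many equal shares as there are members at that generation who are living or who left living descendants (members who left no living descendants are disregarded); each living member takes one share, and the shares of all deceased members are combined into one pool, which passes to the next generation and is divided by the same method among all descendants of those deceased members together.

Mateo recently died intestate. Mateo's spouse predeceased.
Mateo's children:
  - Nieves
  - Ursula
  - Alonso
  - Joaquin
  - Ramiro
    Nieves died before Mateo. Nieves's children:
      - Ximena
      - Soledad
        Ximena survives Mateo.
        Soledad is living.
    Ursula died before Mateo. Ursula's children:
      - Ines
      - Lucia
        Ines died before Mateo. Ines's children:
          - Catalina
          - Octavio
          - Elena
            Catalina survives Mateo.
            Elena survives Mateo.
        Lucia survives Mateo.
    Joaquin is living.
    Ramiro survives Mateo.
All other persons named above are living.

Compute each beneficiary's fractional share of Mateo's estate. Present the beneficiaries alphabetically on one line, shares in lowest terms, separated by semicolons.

Alonso 1/5; Catalina 1/30; Elena 1/30; Joaquin 1/5; Lucia 1/10; Octavio 1/30; Ramiro 1/5; Soledad 1/10; Ximena 1/10

There is no surviving spouse, so the entire estate passes to Mateo's descendants per capita at each generation.
At generation 1 (Nieves, Ursula, Alonso, Joaquin, Ramiro) there are 5 shares of (1)/5 = 1/5 each.
Living: Alonso, Joaquin, and Ramiro — each takes 1/5.
Deceased: Nieves and Ursula. Their combined 2/5 is pooled and carried to generation 2.
At generation 2 (Ximena, Soledad, Ines, Lucia) there are 4 shares of (2/5)/4 = 1/10 each.
Living: Ximena, Soledad, and Lucia — each takes 1/10.
Deceased: Ines. That 1/10 share is carried to generation 3.
At generation 3 (Catalina, Octavio, Elena) there are 3 shares of (1/10)/3 = 1/30 each.
Living: Catalina, Octavio, and Elena — each takes 1/30.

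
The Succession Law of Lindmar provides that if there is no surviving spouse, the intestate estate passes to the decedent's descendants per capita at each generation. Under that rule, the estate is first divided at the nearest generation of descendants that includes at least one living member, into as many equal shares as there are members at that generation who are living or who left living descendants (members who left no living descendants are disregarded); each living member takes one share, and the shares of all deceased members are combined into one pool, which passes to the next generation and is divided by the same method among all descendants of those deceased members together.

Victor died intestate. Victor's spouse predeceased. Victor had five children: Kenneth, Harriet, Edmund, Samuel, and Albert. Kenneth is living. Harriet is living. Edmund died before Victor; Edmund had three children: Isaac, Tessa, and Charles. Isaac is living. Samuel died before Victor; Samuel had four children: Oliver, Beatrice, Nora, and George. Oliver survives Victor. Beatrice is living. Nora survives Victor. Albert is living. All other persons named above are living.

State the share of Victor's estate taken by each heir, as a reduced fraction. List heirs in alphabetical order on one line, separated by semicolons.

There is no surviving spouse, so the entire estate passes to Victor's descendants per capita at each generation.
At generation 1 (Kenneth, Harriet, Edmund, Samuel, Albert) there are 5 shares of (1)/5 = 1/5 each.
Living: Kenneth, Harriet, and Albert — each takes 1/5.
Deceased: Edmund and Samuel. Their combined 2/5 is pooled and carried to generation 2.
At generation 2 (Isaac, Tessa, Charles, Oliver, Beatrice, Nora, George) there are 7 shares of (2/5)/7 = 2/35 each.
Living: Isaac, Tessa, Charles, Oliver, Beatrice, Nora, and George — each takes 2/35.

Albert 1/5; Beatrice 2/35; Charles 2/35; George 2/35; Harriet 1/5; Isaac 2/35; Kenneth 1/5; Nora 2/35; Oliver 2/35; Tessa 2/35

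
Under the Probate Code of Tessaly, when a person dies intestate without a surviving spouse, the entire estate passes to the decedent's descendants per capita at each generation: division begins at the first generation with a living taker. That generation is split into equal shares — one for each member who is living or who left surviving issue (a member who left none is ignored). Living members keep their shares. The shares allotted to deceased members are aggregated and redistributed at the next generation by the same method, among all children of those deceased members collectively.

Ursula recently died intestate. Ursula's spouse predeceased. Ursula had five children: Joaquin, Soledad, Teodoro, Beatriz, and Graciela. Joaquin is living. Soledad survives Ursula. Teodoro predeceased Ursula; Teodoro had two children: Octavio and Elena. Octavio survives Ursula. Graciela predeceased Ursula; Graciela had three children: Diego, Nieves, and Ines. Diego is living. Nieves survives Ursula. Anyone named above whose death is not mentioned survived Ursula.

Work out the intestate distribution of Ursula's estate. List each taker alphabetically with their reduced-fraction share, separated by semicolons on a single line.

Beatriz 1/5; Diego 2/25; Elena 2/25; Ines 2/25; Joaquin 1/5; Nieves 2/25; Octavio 2/25; Soledad 1/5

There is no surviving spouse, so the entire estate passes to Ursula's descendants per capita at each generation.
At generation 1 (Joaquin, Soledad, Teodoro, Beatriz, Graciela) there are 5 shares of (1)/5 = 1/5 each.
Living: Joaquin, Soledad, and Beatriz — each takes 1/5.
Deceased: Teodoro and Graciela. Their combined 2/5 is pooled and carried to generation 2.
At generation 2 (Octavio, Elena, Diego, Nieves, Ines) there are 5 shares of (2/5)/5 = 2/25 each.
Living: Octavio, Elena, Diego, Nieves, and Ines — each takes 2/25.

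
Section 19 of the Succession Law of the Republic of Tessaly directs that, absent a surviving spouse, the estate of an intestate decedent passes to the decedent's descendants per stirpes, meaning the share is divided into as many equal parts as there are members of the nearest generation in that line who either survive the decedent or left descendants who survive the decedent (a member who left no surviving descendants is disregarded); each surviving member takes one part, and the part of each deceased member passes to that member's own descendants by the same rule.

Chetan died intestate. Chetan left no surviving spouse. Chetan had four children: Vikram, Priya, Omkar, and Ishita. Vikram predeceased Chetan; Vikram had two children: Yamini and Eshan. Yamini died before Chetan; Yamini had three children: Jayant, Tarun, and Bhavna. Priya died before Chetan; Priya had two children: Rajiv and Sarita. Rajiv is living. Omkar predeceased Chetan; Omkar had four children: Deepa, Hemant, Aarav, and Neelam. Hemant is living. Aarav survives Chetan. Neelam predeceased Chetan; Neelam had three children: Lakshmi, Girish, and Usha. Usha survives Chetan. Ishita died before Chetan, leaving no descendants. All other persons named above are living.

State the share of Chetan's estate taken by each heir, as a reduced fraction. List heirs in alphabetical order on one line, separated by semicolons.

Aarav 1/12; Bhavna 1/18; Deepa 1/12; Eshan 1/6; Girish 1/36; Hemant 1/12; Jayant 1/18; Lakshmi 1/36; Rajiv 1/6; Sarita 1/6; Tarun 1/18; Usha 1/36

There is no surviving spouse, so the entire estate passes to Chetan's descendants per stirpes.
Ishita left no surviving issue, so that branch lapses and is disregarded.
The estate is divided into 3 equal shares of 1/3 among Vikram, Priya, Omkar.
Vikram predeceased; the 1/3 allotted to Vikram's branch passes to Vikram's issue by representation.
The 1/3 is divided into 2 equal shares of 1/6 among Yamini, Eshan.
Yamini predeceased; the 1/6 allotted to Yamini's branch passes to Yamini's issue by representation.
The 1/6 is divided into 3 equal shares of 1/18 among Jayant, Tarun, Bhavna.
Jayant is living and takes 1/18.
Tarun is living and takes 1/18.
Bhavna is living and takes 1/18.
Eshan is living and takes 1/6.
Priya predeceased; the 1/3 allotted to Priya's branch passes to Priya's issue by representation.
The 1/3 is divided into 2 equal shares of 1/6 among Rajiv, Sarita.
Rajiv is living and takes 1/6.
Sarita is living and takes 1/6.
Omkar predeceased; the 1/3 allotted to Omkar's branch passes to Omkar's issue by representation.
The 1/3 is divided into 4 equal shares of 1/12 among Deepa, Hemant, Aarav, Neelam.
Deepa is living and takes 1/12.
Hemant is living and takes 1/12.
Aarav is living and takes 1/12.
Neelam predeceased; the 1/12 allotted to Neelam's branch passes to Neelam's issue by representation.
The 1/12 is divided into 3 equal shares of 1/36 among Lakshmi, Girish, Usha.
Lakshmi is living and takes 1/36.
Girish is living and takes 1/36.
Usha is living and takes 1/36.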